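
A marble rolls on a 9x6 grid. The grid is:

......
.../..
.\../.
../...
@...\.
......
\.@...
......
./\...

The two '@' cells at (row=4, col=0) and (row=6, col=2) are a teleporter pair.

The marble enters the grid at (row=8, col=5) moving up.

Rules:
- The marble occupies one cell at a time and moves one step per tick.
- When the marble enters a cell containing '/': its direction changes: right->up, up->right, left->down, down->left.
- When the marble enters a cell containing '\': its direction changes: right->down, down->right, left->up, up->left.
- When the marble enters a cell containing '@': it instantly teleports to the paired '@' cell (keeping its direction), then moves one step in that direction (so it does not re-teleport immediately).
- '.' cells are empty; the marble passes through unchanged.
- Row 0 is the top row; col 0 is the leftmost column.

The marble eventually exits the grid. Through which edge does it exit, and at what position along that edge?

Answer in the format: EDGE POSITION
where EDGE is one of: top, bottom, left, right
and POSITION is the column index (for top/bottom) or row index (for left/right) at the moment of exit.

Step 1: enter (8,5), '.' pass, move up to (7,5)
Step 2: enter (7,5), '.' pass, move up to (6,5)
Step 3: enter (6,5), '.' pass, move up to (5,5)
Step 4: enter (5,5), '.' pass, move up to (4,5)
Step 5: enter (4,5), '.' pass, move up to (3,5)
Step 6: enter (3,5), '.' pass, move up to (2,5)
Step 7: enter (2,5), '.' pass, move up to (1,5)
Step 8: enter (1,5), '.' pass, move up to (0,5)
Step 9: enter (0,5), '.' pass, move up to (-1,5)
Step 10: at (-1,5) — EXIT via top edge, pos 5

Answer: top 5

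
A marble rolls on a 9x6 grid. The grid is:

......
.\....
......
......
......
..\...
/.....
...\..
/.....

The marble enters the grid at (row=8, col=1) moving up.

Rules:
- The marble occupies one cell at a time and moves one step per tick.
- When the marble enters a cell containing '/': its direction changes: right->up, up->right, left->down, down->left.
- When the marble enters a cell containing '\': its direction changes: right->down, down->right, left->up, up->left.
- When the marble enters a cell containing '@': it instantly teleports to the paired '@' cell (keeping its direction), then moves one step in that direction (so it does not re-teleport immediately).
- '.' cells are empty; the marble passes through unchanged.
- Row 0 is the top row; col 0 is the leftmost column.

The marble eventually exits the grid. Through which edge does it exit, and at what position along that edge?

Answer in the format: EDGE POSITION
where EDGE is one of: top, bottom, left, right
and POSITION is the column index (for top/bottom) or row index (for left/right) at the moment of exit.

Answer: left 1

Derivation:
Step 1: enter (8,1), '.' pass, move up to (7,1)
Step 2: enter (7,1), '.' pass, move up to (6,1)
Step 3: enter (6,1), '.' pass, move up to (5,1)
Step 4: enter (5,1), '.' pass, move up to (4,1)
Step 5: enter (4,1), '.' pass, move up to (3,1)
Step 6: enter (3,1), '.' pass, move up to (2,1)
Step 7: enter (2,1), '.' pass, move up to (1,1)
Step 8: enter (1,1), '\' deflects up->left, move left to (1,0)
Step 9: enter (1,0), '.' pass, move left to (1,-1)
Step 10: at (1,-1) — EXIT via left edge, pos 1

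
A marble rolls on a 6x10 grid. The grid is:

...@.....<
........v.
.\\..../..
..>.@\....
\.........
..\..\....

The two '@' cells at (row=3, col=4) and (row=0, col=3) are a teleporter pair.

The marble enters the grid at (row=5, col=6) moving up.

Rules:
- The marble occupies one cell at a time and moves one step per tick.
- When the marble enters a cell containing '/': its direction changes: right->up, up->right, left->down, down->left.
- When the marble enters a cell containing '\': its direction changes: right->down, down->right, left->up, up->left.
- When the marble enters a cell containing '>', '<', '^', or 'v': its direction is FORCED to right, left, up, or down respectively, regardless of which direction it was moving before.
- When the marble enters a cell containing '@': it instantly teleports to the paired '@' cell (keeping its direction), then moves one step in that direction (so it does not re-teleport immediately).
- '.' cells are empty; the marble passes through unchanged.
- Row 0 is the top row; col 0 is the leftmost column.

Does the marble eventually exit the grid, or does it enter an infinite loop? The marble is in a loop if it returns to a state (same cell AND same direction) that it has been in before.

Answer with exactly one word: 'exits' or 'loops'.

Answer: exits

Derivation:
Step 1: enter (5,6), '.' pass, move up to (4,6)
Step 2: enter (4,6), '.' pass, move up to (3,6)
Step 3: enter (3,6), '.' pass, move up to (2,6)
Step 4: enter (2,6), '.' pass, move up to (1,6)
Step 5: enter (1,6), '.' pass, move up to (0,6)
Step 6: enter (0,6), '.' pass, move up to (-1,6)
Step 7: at (-1,6) — EXIT via top edge, pos 6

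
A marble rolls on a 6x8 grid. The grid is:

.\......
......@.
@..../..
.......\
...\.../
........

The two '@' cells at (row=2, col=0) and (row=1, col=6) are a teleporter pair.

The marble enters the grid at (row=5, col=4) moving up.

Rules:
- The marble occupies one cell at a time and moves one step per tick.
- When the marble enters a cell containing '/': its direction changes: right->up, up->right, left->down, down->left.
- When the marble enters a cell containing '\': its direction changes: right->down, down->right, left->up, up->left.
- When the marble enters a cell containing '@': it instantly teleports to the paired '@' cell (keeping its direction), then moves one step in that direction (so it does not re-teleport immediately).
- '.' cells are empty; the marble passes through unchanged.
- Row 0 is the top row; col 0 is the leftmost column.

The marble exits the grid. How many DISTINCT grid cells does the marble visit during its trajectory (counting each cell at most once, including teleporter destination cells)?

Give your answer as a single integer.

Answer: 6

Derivation:
Step 1: enter (5,4), '.' pass, move up to (4,4)
Step 2: enter (4,4), '.' pass, move up to (3,4)
Step 3: enter (3,4), '.' pass, move up to (2,4)
Step 4: enter (2,4), '.' pass, move up to (1,4)
Step 5: enter (1,4), '.' pass, move up to (0,4)
Step 6: enter (0,4), '.' pass, move up to (-1,4)
Step 7: at (-1,4) — EXIT via top edge, pos 4
Distinct cells visited: 6 (path length 6)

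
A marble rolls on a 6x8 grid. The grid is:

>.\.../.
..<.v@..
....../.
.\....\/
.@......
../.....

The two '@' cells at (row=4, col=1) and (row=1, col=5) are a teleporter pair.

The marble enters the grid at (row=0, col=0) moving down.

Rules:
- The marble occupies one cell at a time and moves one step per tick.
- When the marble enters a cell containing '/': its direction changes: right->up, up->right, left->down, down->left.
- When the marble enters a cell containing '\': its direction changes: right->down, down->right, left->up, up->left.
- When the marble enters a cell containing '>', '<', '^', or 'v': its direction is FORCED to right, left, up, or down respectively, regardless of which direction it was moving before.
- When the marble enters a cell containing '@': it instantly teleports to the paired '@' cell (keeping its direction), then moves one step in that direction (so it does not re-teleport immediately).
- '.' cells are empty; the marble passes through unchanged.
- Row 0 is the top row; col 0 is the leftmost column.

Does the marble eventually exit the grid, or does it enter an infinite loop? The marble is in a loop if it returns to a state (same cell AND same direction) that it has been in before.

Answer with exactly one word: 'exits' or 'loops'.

Step 1: enter (0,0), '>' forces down->right, move right to (0,1)
Step 2: enter (0,1), '.' pass, move right to (0,2)
Step 3: enter (0,2), '\' deflects right->down, move down to (1,2)
Step 4: enter (1,2), '<' forces down->left, move left to (1,1)
Step 5: enter (1,1), '.' pass, move left to (1,0)
Step 6: enter (1,0), '.' pass, move left to (1,-1)
Step 7: at (1,-1) — EXIT via left edge, pos 1

Answer: exits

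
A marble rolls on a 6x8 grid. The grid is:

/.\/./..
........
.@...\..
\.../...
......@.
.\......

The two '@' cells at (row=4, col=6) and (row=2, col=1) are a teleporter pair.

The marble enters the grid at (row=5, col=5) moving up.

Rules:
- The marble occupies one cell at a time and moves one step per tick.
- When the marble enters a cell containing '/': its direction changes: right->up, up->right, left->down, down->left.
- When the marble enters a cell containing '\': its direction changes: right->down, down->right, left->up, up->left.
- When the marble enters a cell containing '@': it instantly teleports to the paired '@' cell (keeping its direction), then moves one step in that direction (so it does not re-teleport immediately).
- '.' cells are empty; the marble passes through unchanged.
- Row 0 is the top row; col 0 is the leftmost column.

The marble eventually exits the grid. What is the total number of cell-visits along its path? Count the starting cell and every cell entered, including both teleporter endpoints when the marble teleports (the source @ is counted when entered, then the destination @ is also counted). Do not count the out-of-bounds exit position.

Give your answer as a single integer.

Step 1: enter (5,5), '.' pass, move up to (4,5)
Step 2: enter (4,5), '.' pass, move up to (3,5)
Step 3: enter (3,5), '.' pass, move up to (2,5)
Step 4: enter (2,5), '\' deflects up->left, move left to (2,4)
Step 5: enter (2,4), '.' pass, move left to (2,3)
Step 6: enter (2,3), '.' pass, move left to (2,2)
Step 7: enter (2,2), '.' pass, move left to (2,1)
Step 8: enter (2,1), '@' teleport (2,1)->(4,6), also enter (4,6), move left to (4,5)
Step 9: enter (4,5), '.' pass, move left to (4,4)
Step 10: enter (4,4), '.' pass, move left to (4,3)
Step 11: enter (4,3), '.' pass, move left to (4,2)
Step 12: enter (4,2), '.' pass, move left to (4,1)
Step 13: enter (4,1), '.' pass, move left to (4,0)
Step 14: enter (4,0), '.' pass, move left to (4,-1)
Step 15: at (4,-1) — EXIT via left edge, pos 4
Path length (cell visits): 15

Answer: 15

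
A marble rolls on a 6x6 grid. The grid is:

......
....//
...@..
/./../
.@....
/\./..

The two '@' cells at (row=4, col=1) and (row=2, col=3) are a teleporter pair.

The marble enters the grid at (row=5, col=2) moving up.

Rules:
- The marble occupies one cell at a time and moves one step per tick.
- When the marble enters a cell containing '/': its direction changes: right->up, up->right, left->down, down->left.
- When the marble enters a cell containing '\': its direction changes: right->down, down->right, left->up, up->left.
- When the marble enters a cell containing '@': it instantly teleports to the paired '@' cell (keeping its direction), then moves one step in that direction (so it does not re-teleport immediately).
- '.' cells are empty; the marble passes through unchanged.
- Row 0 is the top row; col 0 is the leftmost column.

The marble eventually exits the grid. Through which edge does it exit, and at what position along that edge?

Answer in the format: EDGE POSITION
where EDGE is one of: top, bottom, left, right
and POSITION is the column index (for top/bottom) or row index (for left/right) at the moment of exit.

Answer: right 1

Derivation:
Step 1: enter (5,2), '.' pass, move up to (4,2)
Step 2: enter (4,2), '.' pass, move up to (3,2)
Step 3: enter (3,2), '/' deflects up->right, move right to (3,3)
Step 4: enter (3,3), '.' pass, move right to (3,4)
Step 5: enter (3,4), '.' pass, move right to (3,5)
Step 6: enter (3,5), '/' deflects right->up, move up to (2,5)
Step 7: enter (2,5), '.' pass, move up to (1,5)
Step 8: enter (1,5), '/' deflects up->right, move right to (1,6)
Step 9: at (1,6) — EXIT via right edge, pos 1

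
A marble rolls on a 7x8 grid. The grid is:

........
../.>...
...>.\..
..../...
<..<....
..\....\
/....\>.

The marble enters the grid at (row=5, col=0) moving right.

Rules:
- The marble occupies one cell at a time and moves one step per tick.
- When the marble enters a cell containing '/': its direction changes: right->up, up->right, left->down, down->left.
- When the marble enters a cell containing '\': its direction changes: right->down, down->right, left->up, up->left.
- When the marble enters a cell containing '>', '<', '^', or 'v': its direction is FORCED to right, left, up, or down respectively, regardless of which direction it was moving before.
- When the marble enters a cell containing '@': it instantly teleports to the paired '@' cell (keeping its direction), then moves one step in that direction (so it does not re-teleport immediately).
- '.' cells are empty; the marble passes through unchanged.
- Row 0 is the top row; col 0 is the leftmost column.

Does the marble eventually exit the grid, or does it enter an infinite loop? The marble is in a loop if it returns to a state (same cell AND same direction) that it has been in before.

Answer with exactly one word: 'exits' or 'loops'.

Answer: exits

Derivation:
Step 1: enter (5,0), '.' pass, move right to (5,1)
Step 2: enter (5,1), '.' pass, move right to (5,2)
Step 3: enter (5,2), '\' deflects right->down, move down to (6,2)
Step 4: enter (6,2), '.' pass, move down to (7,2)
Step 5: at (7,2) — EXIT via bottom edge, pos 2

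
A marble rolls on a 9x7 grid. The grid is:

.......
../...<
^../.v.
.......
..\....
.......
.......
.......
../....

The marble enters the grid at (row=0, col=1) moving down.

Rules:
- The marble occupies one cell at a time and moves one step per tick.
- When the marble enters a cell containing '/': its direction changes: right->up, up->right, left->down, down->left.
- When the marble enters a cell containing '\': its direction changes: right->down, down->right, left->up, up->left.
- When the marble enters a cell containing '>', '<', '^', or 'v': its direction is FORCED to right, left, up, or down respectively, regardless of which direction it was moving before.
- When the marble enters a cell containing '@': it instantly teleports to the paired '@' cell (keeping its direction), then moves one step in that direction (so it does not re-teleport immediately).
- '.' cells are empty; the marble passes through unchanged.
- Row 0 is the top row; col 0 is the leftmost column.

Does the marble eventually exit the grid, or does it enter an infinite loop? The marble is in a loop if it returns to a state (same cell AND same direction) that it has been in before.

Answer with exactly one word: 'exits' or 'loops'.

Step 1: enter (0,1), '.' pass, move down to (1,1)
Step 2: enter (1,1), '.' pass, move down to (2,1)
Step 3: enter (2,1), '.' pass, move down to (3,1)
Step 4: enter (3,1), '.' pass, move down to (4,1)
Step 5: enter (4,1), '.' pass, move down to (5,1)
Step 6: enter (5,1), '.' pass, move down to (6,1)
Step 7: enter (6,1), '.' pass, move down to (7,1)
Step 8: enter (7,1), '.' pass, move down to (8,1)
Step 9: enter (8,1), '.' pass, move down to (9,1)
Step 10: at (9,1) — EXIT via bottom edge, pos 1

Answer: exits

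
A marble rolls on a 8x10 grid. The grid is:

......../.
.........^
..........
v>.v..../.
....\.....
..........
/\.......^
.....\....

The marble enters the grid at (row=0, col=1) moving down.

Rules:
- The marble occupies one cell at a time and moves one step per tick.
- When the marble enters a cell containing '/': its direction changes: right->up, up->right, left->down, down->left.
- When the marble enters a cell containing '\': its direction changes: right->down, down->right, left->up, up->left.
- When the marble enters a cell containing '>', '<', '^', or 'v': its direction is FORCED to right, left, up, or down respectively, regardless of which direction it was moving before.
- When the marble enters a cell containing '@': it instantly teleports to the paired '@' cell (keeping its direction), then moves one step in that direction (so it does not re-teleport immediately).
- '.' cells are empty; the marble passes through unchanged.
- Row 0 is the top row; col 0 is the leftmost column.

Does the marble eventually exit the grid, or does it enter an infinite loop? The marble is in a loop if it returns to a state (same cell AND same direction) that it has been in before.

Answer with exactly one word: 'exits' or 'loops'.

Answer: exits

Derivation:
Step 1: enter (0,1), '.' pass, move down to (1,1)
Step 2: enter (1,1), '.' pass, move down to (2,1)
Step 3: enter (2,1), '.' pass, move down to (3,1)
Step 4: enter (3,1), '>' forces down->right, move right to (3,2)
Step 5: enter (3,2), '.' pass, move right to (3,3)
Step 6: enter (3,3), 'v' forces right->down, move down to (4,3)
Step 7: enter (4,3), '.' pass, move down to (5,3)
Step 8: enter (5,3), '.' pass, move down to (6,3)
Step 9: enter (6,3), '.' pass, move down to (7,3)
Step 10: enter (7,3), '.' pass, move down to (8,3)
Step 11: at (8,3) — EXIT via bottom edge, pos 3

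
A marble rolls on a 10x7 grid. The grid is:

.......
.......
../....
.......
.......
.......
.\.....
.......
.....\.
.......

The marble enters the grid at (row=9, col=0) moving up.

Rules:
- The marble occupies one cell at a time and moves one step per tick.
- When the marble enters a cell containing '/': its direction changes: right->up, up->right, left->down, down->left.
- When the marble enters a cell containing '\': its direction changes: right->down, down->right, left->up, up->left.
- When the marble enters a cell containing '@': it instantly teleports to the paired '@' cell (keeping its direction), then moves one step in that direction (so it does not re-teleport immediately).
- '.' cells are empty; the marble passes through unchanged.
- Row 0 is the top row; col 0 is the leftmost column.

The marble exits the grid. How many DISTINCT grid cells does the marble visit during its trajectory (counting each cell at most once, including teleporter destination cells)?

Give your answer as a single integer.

Step 1: enter (9,0), '.' pass, move up to (8,0)
Step 2: enter (8,0), '.' pass, move up to (7,0)
Step 3: enter (7,0), '.' pass, move up to (6,0)
Step 4: enter (6,0), '.' pass, move up to (5,0)
Step 5: enter (5,0), '.' pass, move up to (4,0)
Step 6: enter (4,0), '.' pass, move up to (3,0)
Step 7: enter (3,0), '.' pass, move up to (2,0)
Step 8: enter (2,0), '.' pass, move up to (1,0)
Step 9: enter (1,0), '.' pass, move up to (0,0)
Step 10: enter (0,0), '.' pass, move up to (-1,0)
Step 11: at (-1,0) — EXIT via top edge, pos 0
Distinct cells visited: 10 (path length 10)

Answer: 10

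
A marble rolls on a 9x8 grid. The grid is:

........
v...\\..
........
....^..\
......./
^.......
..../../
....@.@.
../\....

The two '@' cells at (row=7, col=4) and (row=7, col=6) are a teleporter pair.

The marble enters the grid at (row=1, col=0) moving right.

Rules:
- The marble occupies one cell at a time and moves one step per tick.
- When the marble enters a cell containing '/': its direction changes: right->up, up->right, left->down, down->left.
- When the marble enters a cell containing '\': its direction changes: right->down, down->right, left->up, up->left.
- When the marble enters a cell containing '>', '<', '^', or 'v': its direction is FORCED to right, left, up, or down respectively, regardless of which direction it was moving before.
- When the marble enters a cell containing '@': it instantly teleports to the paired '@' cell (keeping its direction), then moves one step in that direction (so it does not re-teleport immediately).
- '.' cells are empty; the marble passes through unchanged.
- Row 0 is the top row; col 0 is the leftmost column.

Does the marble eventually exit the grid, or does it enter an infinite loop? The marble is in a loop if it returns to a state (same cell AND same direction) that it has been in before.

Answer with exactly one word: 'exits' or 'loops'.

Step 1: enter (1,0), 'v' forces right->down, move down to (2,0)
Step 2: enter (2,0), '.' pass, move down to (3,0)
Step 3: enter (3,0), '.' pass, move down to (4,0)
Step 4: enter (4,0), '.' pass, move down to (5,0)
Step 5: enter (5,0), '^' forces down->up, move up to (4,0)
Step 6: enter (4,0), '.' pass, move up to (3,0)
Step 7: enter (3,0), '.' pass, move up to (2,0)
Step 8: enter (2,0), '.' pass, move up to (1,0)
Step 9: enter (1,0), 'v' forces up->down, move down to (2,0)
Step 10: at (2,0) dir=down — LOOP DETECTED (seen before)

Answer: loops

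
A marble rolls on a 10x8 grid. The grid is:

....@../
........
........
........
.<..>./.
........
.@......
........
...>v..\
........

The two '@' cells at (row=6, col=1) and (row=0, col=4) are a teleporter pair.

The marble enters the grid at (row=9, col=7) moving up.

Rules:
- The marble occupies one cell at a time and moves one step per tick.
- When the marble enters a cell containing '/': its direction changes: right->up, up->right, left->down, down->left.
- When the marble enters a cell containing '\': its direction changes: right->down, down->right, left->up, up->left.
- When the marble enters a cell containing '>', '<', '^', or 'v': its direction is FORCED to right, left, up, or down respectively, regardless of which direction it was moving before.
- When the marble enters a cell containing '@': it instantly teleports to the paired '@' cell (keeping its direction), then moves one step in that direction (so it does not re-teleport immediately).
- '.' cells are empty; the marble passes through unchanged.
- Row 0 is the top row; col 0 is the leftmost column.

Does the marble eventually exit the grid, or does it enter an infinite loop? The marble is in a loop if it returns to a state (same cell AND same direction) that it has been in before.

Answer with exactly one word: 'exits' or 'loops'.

Answer: exits

Derivation:
Step 1: enter (9,7), '.' pass, move up to (8,7)
Step 2: enter (8,7), '\' deflects up->left, move left to (8,6)
Step 3: enter (8,6), '.' pass, move left to (8,5)
Step 4: enter (8,5), '.' pass, move left to (8,4)
Step 5: enter (8,4), 'v' forces left->down, move down to (9,4)
Step 6: enter (9,4), '.' pass, move down to (10,4)
Step 7: at (10,4) — EXIT via bottom edge, pos 4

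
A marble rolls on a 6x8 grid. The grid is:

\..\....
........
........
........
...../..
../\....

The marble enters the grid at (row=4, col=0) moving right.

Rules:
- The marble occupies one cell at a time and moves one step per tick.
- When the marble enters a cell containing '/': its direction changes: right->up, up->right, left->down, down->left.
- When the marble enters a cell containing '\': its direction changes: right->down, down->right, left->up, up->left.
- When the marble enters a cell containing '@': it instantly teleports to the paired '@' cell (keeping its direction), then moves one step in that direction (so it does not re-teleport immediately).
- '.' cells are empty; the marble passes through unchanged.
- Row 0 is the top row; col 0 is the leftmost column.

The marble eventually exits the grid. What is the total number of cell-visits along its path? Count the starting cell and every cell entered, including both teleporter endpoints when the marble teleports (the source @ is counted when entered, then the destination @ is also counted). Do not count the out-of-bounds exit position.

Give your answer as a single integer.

Step 1: enter (4,0), '.' pass, move right to (4,1)
Step 2: enter (4,1), '.' pass, move right to (4,2)
Step 3: enter (4,2), '.' pass, move right to (4,3)
Step 4: enter (4,3), '.' pass, move right to (4,4)
Step 5: enter (4,4), '.' pass, move right to (4,5)
Step 6: enter (4,5), '/' deflects right->up, move up to (3,5)
Step 7: enter (3,5), '.' pass, move up to (2,5)
Step 8: enter (2,5), '.' pass, move up to (1,5)
Step 9: enter (1,5), '.' pass, move up to (0,5)
Step 10: enter (0,5), '.' pass, move up to (-1,5)
Step 11: at (-1,5) — EXIT via top edge, pos 5
Path length (cell visits): 10

Answer: 10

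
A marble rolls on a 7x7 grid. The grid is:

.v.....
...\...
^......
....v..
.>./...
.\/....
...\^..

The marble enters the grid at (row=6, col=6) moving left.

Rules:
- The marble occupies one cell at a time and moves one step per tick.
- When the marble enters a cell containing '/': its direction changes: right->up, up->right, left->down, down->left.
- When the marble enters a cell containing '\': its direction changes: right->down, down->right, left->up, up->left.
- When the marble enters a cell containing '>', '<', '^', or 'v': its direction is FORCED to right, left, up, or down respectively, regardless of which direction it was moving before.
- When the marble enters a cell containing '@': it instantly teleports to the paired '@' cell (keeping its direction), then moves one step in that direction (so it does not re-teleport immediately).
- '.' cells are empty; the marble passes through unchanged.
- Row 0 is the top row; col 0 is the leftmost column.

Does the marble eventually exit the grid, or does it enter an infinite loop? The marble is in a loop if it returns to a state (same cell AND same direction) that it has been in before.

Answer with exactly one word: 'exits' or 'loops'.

Step 1: enter (6,6), '.' pass, move left to (6,5)
Step 2: enter (6,5), '.' pass, move left to (6,4)
Step 3: enter (6,4), '^' forces left->up, move up to (5,4)
Step 4: enter (5,4), '.' pass, move up to (4,4)
Step 5: enter (4,4), '.' pass, move up to (3,4)
Step 6: enter (3,4), 'v' forces up->down, move down to (4,4)
Step 7: enter (4,4), '.' pass, move down to (5,4)
Step 8: enter (5,4), '.' pass, move down to (6,4)
Step 9: enter (6,4), '^' forces down->up, move up to (5,4)
Step 10: at (5,4) dir=up — LOOP DETECTED (seen before)

Answer: loops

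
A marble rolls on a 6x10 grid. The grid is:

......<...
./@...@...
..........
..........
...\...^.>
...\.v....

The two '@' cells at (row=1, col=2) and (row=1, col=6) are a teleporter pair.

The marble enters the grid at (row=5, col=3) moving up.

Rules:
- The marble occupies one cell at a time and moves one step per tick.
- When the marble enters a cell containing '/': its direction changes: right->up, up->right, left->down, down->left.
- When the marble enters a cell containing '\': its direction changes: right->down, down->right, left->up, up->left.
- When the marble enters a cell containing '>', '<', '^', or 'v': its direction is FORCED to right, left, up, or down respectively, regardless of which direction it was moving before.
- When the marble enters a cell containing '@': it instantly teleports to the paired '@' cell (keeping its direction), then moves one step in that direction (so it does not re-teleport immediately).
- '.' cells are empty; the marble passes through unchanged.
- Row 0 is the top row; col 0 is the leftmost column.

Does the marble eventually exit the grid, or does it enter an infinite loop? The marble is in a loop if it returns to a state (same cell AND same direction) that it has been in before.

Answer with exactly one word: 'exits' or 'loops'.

Step 1: enter (5,3), '\' deflects up->left, move left to (5,2)
Step 2: enter (5,2), '.' pass, move left to (5,1)
Step 3: enter (5,1), '.' pass, move left to (5,0)
Step 4: enter (5,0), '.' pass, move left to (5,-1)
Step 5: at (5,-1) — EXIT via left edge, pos 5

Answer: exits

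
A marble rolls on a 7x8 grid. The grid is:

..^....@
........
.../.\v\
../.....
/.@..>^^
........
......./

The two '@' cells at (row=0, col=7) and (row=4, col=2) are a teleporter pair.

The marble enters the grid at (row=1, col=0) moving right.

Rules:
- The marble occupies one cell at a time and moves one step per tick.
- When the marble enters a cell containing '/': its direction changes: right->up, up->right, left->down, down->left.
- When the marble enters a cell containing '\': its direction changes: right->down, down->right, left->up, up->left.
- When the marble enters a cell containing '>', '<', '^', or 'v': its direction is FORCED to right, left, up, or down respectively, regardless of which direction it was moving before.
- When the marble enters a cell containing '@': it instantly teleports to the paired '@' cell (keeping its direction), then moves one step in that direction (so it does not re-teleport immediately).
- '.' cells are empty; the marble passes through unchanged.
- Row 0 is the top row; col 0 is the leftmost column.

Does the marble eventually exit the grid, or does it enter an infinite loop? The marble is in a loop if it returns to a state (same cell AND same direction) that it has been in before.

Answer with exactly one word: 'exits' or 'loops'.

Step 1: enter (1,0), '.' pass, move right to (1,1)
Step 2: enter (1,1), '.' pass, move right to (1,2)
Step 3: enter (1,2), '.' pass, move right to (1,3)
Step 4: enter (1,3), '.' pass, move right to (1,4)
Step 5: enter (1,4), '.' pass, move right to (1,5)
Step 6: enter (1,5), '.' pass, move right to (1,6)
Step 7: enter (1,6), '.' pass, move right to (1,7)
Step 8: enter (1,7), '.' pass, move right to (1,8)
Step 9: at (1,8) — EXIT via right edge, pos 1

Answer: exits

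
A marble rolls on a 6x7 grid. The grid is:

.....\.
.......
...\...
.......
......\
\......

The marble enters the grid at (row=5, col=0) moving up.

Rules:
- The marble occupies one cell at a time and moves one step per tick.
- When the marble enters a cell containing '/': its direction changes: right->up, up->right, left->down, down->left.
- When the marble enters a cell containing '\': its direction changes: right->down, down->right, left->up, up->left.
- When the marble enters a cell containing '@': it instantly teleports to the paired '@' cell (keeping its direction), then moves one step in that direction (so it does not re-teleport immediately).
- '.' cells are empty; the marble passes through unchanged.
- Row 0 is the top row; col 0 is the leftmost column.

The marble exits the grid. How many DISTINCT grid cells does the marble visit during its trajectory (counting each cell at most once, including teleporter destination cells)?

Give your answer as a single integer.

Step 1: enter (5,0), '\' deflects up->left, move left to (5,-1)
Step 2: at (5,-1) — EXIT via left edge, pos 5
Distinct cells visited: 1 (path length 1)

Answer: 1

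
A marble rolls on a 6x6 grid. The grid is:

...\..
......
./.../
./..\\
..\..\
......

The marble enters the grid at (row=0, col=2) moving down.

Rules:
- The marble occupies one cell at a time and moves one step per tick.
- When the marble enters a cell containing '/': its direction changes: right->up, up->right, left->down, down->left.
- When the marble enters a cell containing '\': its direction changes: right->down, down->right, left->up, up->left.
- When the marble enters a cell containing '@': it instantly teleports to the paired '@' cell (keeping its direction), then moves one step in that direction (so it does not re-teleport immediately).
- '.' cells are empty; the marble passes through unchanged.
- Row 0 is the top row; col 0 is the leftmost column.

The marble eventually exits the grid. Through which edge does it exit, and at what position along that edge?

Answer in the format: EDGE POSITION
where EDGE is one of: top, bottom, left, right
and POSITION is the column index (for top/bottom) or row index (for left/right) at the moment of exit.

Step 1: enter (0,2), '.' pass, move down to (1,2)
Step 2: enter (1,2), '.' pass, move down to (2,2)
Step 3: enter (2,2), '.' pass, move down to (3,2)
Step 4: enter (3,2), '.' pass, move down to (4,2)
Step 5: enter (4,2), '\' deflects down->right, move right to (4,3)
Step 6: enter (4,3), '.' pass, move right to (4,4)
Step 7: enter (4,4), '.' pass, move right to (4,5)
Step 8: enter (4,5), '\' deflects right->down, move down to (5,5)
Step 9: enter (5,5), '.' pass, move down to (6,5)
Step 10: at (6,5) — EXIT via bottom edge, pos 5

Answer: bottom 5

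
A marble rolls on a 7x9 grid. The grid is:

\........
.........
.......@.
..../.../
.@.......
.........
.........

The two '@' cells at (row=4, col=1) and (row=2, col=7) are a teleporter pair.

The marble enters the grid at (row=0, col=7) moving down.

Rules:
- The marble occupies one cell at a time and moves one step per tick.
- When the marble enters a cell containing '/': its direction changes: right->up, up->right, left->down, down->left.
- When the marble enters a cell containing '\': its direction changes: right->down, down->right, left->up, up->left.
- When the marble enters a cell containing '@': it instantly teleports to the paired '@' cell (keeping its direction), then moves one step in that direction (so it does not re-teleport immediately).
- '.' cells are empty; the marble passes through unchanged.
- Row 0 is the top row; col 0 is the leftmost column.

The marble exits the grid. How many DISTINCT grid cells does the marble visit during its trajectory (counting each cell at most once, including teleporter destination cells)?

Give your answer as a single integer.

Step 1: enter (0,7), '.' pass, move down to (1,7)
Step 2: enter (1,7), '.' pass, move down to (2,7)
Step 3: enter (2,7), '@' teleport (2,7)->(4,1), also enter (4,1), move down to (5,1)
Step 4: enter (5,1), '.' pass, move down to (6,1)
Step 5: enter (6,1), '.' pass, move down to (7,1)
Step 6: at (7,1) — EXIT via bottom edge, pos 1
Distinct cells visited: 6 (path length 6)

Answer: 6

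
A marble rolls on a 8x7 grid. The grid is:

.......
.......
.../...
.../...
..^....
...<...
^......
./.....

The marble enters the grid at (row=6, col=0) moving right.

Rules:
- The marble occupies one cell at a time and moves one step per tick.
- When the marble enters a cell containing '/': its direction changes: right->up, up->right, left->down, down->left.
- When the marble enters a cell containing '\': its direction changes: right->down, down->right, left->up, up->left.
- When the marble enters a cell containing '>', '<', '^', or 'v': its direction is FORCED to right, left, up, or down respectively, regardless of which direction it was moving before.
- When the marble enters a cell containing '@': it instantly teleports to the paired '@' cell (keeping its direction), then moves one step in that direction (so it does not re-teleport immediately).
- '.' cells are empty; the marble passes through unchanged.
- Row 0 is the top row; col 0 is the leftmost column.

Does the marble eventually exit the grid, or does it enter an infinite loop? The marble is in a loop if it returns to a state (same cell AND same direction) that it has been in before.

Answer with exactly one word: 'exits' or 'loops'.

Step 1: enter (6,0), '^' forces right->up, move up to (5,0)
Step 2: enter (5,0), '.' pass, move up to (4,0)
Step 3: enter (4,0), '.' pass, move up to (3,0)
Step 4: enter (3,0), '.' pass, move up to (2,0)
Step 5: enter (2,0), '.' pass, move up to (1,0)
Step 6: enter (1,0), '.' pass, move up to (0,0)
Step 7: enter (0,0), '.' pass, move up to (-1,0)
Step 8: at (-1,0) — EXIT via top edge, pos 0

Answer: exits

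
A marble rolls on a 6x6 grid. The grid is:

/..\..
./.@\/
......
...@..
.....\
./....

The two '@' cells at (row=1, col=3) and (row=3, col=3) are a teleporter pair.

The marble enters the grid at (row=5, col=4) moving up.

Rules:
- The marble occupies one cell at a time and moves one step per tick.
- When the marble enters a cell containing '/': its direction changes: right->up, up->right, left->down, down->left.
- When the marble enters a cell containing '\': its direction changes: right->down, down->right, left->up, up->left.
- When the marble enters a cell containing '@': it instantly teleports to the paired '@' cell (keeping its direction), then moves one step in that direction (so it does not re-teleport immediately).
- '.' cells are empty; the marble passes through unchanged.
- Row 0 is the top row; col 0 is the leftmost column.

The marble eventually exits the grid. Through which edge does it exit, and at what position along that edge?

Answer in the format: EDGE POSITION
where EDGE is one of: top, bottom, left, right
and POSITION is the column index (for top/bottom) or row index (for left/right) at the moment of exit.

Step 1: enter (5,4), '.' pass, move up to (4,4)
Step 2: enter (4,4), '.' pass, move up to (3,4)
Step 3: enter (3,4), '.' pass, move up to (2,4)
Step 4: enter (2,4), '.' pass, move up to (1,4)
Step 5: enter (1,4), '\' deflects up->left, move left to (1,3)
Step 6: enter (1,3), '@' teleport (1,3)->(3,3), also enter (3,3), move left to (3,2)
Step 7: enter (3,2), '.' pass, move left to (3,1)
Step 8: enter (3,1), '.' pass, move left to (3,0)
Step 9: enter (3,0), '.' pass, move left to (3,-1)
Step 10: at (3,-1) — EXIT via left edge, pos 3

Answer: left 3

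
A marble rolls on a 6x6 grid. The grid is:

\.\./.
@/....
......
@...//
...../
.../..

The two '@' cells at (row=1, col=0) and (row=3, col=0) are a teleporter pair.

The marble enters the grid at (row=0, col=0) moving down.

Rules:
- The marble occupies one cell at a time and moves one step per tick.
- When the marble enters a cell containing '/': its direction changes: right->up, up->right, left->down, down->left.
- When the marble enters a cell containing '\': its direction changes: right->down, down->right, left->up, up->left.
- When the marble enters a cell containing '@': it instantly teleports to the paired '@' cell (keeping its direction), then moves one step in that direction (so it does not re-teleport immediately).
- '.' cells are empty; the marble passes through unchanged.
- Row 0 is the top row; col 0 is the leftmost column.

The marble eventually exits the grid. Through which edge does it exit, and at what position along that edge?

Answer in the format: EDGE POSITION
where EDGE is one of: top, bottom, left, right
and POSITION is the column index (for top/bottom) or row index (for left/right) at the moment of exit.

Step 1: enter (0,0), '\' deflects down->right, move right to (0,1)
Step 2: enter (0,1), '.' pass, move right to (0,2)
Step 3: enter (0,2), '\' deflects right->down, move down to (1,2)
Step 4: enter (1,2), '.' pass, move down to (2,2)
Step 5: enter (2,2), '.' pass, move down to (3,2)
Step 6: enter (3,2), '.' pass, move down to (4,2)
Step 7: enter (4,2), '.' pass, move down to (5,2)
Step 8: enter (5,2), '.' pass, move down to (6,2)
Step 9: at (6,2) — EXIT via bottom edge, pos 2

Answer: bottom 2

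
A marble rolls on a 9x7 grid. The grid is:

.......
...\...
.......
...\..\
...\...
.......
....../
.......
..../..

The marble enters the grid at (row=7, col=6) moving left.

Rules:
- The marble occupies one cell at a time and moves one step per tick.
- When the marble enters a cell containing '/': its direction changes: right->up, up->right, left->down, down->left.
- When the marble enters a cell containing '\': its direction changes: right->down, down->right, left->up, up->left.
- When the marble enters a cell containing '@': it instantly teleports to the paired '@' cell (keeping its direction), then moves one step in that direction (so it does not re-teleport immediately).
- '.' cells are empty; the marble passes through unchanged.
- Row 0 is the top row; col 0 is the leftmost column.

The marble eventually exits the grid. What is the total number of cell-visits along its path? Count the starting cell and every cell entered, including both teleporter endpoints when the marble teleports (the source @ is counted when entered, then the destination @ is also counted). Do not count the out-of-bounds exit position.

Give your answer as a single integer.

Step 1: enter (7,6), '.' pass, move left to (7,5)
Step 2: enter (7,5), '.' pass, move left to (7,4)
Step 3: enter (7,4), '.' pass, move left to (7,3)
Step 4: enter (7,3), '.' pass, move left to (7,2)
Step 5: enter (7,2), '.' pass, move left to (7,1)
Step 6: enter (7,1), '.' pass, move left to (7,0)
Step 7: enter (7,0), '.' pass, move left to (7,-1)
Step 8: at (7,-1) — EXIT via left edge, pos 7
Path length (cell visits): 7

Answer: 7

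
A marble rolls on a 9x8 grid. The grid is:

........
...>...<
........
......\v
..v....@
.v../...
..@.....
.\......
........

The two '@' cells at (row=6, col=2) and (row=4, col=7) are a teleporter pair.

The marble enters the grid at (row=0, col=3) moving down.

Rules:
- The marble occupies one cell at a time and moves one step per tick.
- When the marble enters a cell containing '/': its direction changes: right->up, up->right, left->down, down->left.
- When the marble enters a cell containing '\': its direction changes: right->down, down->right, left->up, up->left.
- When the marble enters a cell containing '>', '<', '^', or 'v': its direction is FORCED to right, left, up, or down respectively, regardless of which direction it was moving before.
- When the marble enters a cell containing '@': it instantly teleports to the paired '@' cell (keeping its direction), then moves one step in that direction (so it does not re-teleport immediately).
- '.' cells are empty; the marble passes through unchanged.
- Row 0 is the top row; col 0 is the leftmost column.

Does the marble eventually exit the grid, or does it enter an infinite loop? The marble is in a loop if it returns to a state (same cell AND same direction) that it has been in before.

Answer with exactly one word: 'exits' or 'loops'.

Step 1: enter (0,3), '.' pass, move down to (1,3)
Step 2: enter (1,3), '>' forces down->right, move right to (1,4)
Step 3: enter (1,4), '.' pass, move right to (1,5)
Step 4: enter (1,5), '.' pass, move right to (1,6)
Step 5: enter (1,6), '.' pass, move right to (1,7)
Step 6: enter (1,7), '<' forces right->left, move left to (1,6)
Step 7: enter (1,6), '.' pass, move left to (1,5)
Step 8: enter (1,5), '.' pass, move left to (1,4)
Step 9: enter (1,4), '.' pass, move left to (1,3)
Step 10: enter (1,3), '>' forces left->right, move right to (1,4)
Step 11: at (1,4) dir=right — LOOP DETECTED (seen before)

Answer: loops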